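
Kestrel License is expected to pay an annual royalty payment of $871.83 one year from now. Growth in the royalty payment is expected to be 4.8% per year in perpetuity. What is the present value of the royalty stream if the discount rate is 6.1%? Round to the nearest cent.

$67063.85

Growing perpetuity: P = D₁ / (r − g) = $871.8300 / (0.061 − 0.048) = $67,063.85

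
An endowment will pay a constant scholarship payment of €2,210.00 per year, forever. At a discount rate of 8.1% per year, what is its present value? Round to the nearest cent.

€27283.95

Level perpetuity: PV = C / r = €2,210.00 / 0.081 = €27,283.95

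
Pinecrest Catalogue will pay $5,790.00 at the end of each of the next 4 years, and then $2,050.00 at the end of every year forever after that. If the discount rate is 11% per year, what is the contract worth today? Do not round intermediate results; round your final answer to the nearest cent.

PV of 4-year annuity: $5,790.00 × [1 − (1+0.11)^−4] / 0.11 = 17963.16054
Perpetuity value at year 4: $2,050.00 / 0.11 = 18636.36364
PV of perpetuity: 18636.36364 / (1+0.11)^4 = 12276.34997
Total PV = 17963.16054 + 12276.34997 = 30239.51052

$30239.51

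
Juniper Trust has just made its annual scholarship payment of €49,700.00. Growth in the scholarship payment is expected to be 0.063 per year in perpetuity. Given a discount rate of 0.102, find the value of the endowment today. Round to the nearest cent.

D₁ = D₀ × (1 + g) = €49,700.00 × 1.063 = €52,831.1000
Growing perpetuity: P = D₁ / (r − g) = €52,831.1000 / (0.102 − 0.063) = €1,354,643.59

€1354643.59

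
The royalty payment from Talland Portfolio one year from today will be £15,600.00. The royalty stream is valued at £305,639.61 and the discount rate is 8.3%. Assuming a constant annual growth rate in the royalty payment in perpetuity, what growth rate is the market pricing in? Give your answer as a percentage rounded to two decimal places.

P = D₁/(r−g) ⇒ g = r − D₁/P = 0.083 − £15,600.00/£305,639.61 = 0.031959

3.20%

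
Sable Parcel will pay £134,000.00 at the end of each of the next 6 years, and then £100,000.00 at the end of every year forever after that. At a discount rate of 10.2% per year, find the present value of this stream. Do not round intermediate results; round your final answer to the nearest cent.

PV of 6-year annuity: £134,000.00 × [1 − (1+0.102)^−6] / 0.102 = 580200.25466
Perpetuity value at year 6: £100,000.00 / 0.102 = 980392.15686
PV of perpetuity: 980392.15686 / (1+0.102)^6 = 547406.89219
Total PV = 580200.25466 + 547406.89219 = 1127607.14685

£1127607.15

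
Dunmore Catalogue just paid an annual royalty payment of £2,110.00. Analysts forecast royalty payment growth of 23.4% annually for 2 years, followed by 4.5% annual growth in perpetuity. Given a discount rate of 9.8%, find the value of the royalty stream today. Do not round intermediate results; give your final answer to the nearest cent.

D_1 = 2603.74000
D_2 = 3213.01516
Terminal value at year 2: TV = D_2×(1+g_2)/(r−g_2) = 3357.60084/0.053 = 63350.95929
P_0 = D_1/(1+r)^1 + D_2/(1+r)^2 + TV/(1+r)^2
    = 2371.34791 + 2665.06677 + 52547.07125 = 57583.48593

£57583.49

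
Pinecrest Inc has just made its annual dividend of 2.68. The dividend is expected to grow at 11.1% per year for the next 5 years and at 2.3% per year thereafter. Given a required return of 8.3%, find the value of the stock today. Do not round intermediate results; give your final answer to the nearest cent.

66.39

D_1 = 2.97748
D_2 = 3.30798
D_3 = 3.67517
D_4 = 4.08311
D_5 = 4.53633
Terminal value at year 5: TV = D_5×(1+g_2)/(r−g_2) = 4.64067/0.06 = 77.34451
P_0 = D_1/(1+r)^1 + D_2/(1+r)^2 + D_3/(1+r)^3 + D_4/(1+r)^4 + D_5/(1+r)^5 + TV/(1+r)^5
    = 2.74929 + 2.82037 + 2.89329 + 2.96809 + 3.04483 + 51.91432 = 66.39019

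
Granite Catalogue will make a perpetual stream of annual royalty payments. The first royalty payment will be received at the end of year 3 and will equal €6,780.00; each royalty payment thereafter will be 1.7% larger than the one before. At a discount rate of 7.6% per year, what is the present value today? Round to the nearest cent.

€99255.17

Value at end of year 2: C₁ / (r − g) = €6,780.00 / (0.076 − 0.017) = €114,915.2542
Discount to today: PV = €114,915.2542 / (1 + 0.076)^2 = €114,915.2542 / 1.157776 = €99,255.17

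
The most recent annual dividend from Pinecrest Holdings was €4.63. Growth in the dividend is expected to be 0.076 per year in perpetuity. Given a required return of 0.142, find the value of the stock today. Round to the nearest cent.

€75.48

D₁ = D₀ × (1 + g) = €4.63 × 1.076 = €4.9819
Growing perpetuity: P = D₁ / (r − g) = €4.9819 / (0.142 − 0.076) = €75.48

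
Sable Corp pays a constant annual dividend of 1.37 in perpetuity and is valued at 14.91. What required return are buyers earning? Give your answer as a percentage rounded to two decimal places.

9.19%

P = C/r ⇒ r = C/P = 1.37/14.91 = 0.091885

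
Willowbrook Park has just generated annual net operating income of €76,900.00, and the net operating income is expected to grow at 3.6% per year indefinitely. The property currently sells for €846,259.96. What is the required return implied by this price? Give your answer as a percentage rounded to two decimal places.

D₁ = €76,900.00 × 1.036 = €79,668.4000
P = D₁/(r − g) ⇒ r = D₁/P + g = €79,668.4000/€846,259.96 + 0.036 = 0.094142 + 0.036 = 0.130142

13.01%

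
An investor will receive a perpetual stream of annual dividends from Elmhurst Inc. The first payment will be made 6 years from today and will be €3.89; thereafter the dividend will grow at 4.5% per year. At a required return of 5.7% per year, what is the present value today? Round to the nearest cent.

Value at end of year 5: C₁ / (r − g) = €3.89 / (0.057 − 0.045) = €324.1667
Discount to today: PV = €324.1667 / (1 + 0.057)^5 = €324.1667 / 1.319395 = €245.69

€245.69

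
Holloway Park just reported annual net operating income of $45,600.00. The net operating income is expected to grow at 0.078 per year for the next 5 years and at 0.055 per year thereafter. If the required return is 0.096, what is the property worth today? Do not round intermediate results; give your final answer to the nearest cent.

D_1 = 49156.80000
D_2 = 52991.03040
D_3 = 57124.33077
D_4 = 61580.02857
D_5 = 66383.27080
Terminal value at year 5: TV = D_5×(1+g_2)/(r−g_2) = 70034.35069/0.041 = 1708154.89497
P_0 = D_1/(1+r)^1 + D_2/(1+r)^2 + D_3/(1+r)^3 + D_4/(1+r)^4 + D_5/(1+r)^5 + TV/(1+r)^5
    = 44851.09489 + 44114.48932 + 43389.98128 + 42677.37210 + 41976.46635 + 1080126.14641 = 1297135.55035

$1297135.55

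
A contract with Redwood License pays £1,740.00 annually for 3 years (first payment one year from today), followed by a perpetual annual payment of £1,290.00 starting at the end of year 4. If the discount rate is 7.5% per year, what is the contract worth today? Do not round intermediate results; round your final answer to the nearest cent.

PV of 3-year annuity: £1,740.00 × [1 − (1+0.075)^−3] / 0.075 = 4524.91479
Perpetuity value at year 3: £1,290.00 / 0.075 = 17200.00000
PV of perpetuity: 17200.00000 / (1+0.075)^3 = 13845.32180
Total PV = 4524.91479 + 13845.32180 = 18370.23658

£18370.24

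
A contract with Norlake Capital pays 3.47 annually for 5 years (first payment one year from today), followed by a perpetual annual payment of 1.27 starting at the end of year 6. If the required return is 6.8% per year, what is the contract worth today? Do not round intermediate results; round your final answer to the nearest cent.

PV of 5-year annuity: 3.47 × [1 − (1+0.068)^−5] / 0.068 = 14.30420
Perpetuity value at year 5: 1.27 / 0.068 = 18.67647
PV of perpetuity: 18.67647 / (1+0.068)^5 = 13.44122
Total PV = 14.30420 + 13.44122 = 27.74542

27.75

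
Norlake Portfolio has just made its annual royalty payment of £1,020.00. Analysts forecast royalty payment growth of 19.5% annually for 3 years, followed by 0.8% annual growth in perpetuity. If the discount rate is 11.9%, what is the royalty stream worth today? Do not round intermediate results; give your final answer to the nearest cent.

D_1 = 1218.90000
D_2 = 1456.58550
D_3 = 1740.61967
Terminal value at year 3: TV = D_3×(1+g_2)/(r−g_2) = 1754.54463/0.111 = 15806.70838
P_0 = D_1/(1+r)^1 + D_2/(1+r)^2 + D_3/(1+r)^3 + TV/(1+r)^3
    = 1089.27614 + 1163.25736 + 1242.26322 + 11281.09305 = 14775.88977

£14775.89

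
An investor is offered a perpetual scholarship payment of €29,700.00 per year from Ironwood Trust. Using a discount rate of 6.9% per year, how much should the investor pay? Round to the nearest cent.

€430434.78

Level perpetuity: PV = C / r = €29,700.00 / 0.069 = €430,434.78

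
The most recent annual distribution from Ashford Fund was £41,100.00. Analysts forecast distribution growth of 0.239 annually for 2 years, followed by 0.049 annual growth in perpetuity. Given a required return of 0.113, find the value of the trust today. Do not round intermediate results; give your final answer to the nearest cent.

D_1 = 50922.90000
D_2 = 63093.47310
Terminal value at year 2: TV = D_2×(1+g_2)/(r−g_2) = 66185.05328/0.064 = 1034141.45753
P_0 = D_1/(1+r)^1 + D_2/(1+r)^2 + TV/(1+r)^2
    = 45752.83019 + 50932.39587 + 834813.80106 = 931499.02712

£931499.03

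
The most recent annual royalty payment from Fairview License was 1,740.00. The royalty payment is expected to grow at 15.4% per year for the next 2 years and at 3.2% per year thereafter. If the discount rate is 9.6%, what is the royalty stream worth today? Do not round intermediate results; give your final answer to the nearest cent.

34866.78

D_1 = 2007.96000
D_2 = 2317.18584
Terminal value at year 2: TV = D_2×(1+g_2)/(r−g_2) = 2391.33579/0.064 = 37364.62167
P_0 = D_1/(1+r)^1 + D_2/(1+r)^2 + TV/(1+r)^2
    = 1832.08029 + 1929.03345 + 31105.66432 = 34866.77806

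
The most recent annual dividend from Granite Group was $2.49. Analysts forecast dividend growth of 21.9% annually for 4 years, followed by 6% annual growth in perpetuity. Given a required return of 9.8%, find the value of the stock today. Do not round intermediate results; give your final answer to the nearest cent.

$118.54

D_1 = 3.03531
D_2 = 3.70004
D_3 = 4.51035
D_4 = 5.49812
Terminal value at year 4: TV = D_4×(1+g_2)/(r−g_2) = 5.82801/0.038 = 153.36859
P_0 = D_1/(1+r)^1 + D_2/(1+r)^2 + D_3/(1+r)^3 + D_4/(1+r)^4 + TV/(1+r)^4
    = 2.76440 + 3.06904 + 3.40725 + 3.78273 + 105.51813 = 118.54153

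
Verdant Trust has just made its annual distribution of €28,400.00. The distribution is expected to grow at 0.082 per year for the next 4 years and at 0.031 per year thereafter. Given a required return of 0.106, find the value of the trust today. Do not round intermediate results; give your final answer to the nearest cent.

€465175.11

D_1 = 30728.80000
D_2 = 33248.56160
D_3 = 35974.94365
D_4 = 38924.88903
Terminal value at year 4: TV = D_4×(1+g_2)/(r−g_2) = 40131.56059/0.075 = 535087.47454
P_0 = D_1/(1+r)^1 + D_2/(1+r)^2 + D_3/(1+r)^3 + D_4/(1+r)^4 + TV/(1+r)^4
    = 27783.72514 + 27180.82332 + 26591.00437 + 26013.98439 + 357605.57204 = 465175.10926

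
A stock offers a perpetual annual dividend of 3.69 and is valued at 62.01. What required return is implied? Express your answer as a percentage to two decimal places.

5.95%

P = C/r ⇒ r = C/P = 3.69/62.01 = 0.059507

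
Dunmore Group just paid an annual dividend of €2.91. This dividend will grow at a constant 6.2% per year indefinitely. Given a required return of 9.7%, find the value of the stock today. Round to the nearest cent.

D₁ = D₀ × (1 + g) = €2.91 × 1.062 = €3.0904
Growing perpetuity: P = D₁ / (r − g) = €3.0904 / (0.097 − 0.062) = €88.30

€88.30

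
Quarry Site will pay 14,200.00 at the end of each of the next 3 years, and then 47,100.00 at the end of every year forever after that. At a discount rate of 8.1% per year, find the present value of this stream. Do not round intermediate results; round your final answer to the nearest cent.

496847.75

PV of 3-year annuity: 14,200.00 × [1 − (1+0.081)^−3] / 0.081 = 36528.84633
Perpetuity value at year 3: 47,100.00 / 0.081 = 581481.48148
PV of perpetuity: 581481.48148 / (1+0.081)^3 = 460318.89963
Total PV = 36528.84633 + 460318.89963 = 496847.74597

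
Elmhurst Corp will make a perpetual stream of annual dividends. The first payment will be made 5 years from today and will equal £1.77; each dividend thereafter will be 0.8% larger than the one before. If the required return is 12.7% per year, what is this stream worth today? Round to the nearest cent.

£9.22

Value at end of year 4: C₁ / (r − g) = £1.77 / (0.127 − 0.008) = £14.8739
Discount to today: PV = £14.8739 / (1 + 0.127)^4 = £14.8739 / 1.613228 = £9.22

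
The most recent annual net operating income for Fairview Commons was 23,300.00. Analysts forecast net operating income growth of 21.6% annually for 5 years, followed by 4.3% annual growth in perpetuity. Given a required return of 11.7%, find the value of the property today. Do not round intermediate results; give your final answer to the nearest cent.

653512.41

D_1 = 28332.80000
D_2 = 34452.68480
D_3 = 41894.46472
D_4 = 50943.66910
D_5 = 61947.50162
Terminal value at year 5: TV = D_5×(1+g_2)/(r−g_2) = 64611.24419/0.074 = 873124.92149
P_0 = D_1/(1+r)^1 + D_2/(1+r)^2 + D_3/(1+r)^3 + D_4/(1+r)^4 + D_5/(1+r)^5 + TV/(1+r)^5
    = 25365.08505 + 27613.19912 + 30060.56413 + 32724.83973 + 35625.25077 + 502123.46700 = 653512.40581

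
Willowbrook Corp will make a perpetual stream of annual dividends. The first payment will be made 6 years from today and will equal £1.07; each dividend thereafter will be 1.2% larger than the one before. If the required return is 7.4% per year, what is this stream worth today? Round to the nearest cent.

£12.08

Value at end of year 5: C₁ / (r − g) = £1.07 / (0.074 − 0.012) = £17.2581
Discount to today: PV = £17.2581 / (1 + 0.074)^5 = £17.2581 / 1.428964 = £12.08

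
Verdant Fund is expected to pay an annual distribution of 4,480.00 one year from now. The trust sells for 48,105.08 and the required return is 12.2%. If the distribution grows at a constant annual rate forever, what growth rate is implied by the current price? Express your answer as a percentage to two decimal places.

P = D₁/(r−g) ⇒ g = r − D₁/P = 0.122 − 4,480.00/48,105.08 = 0.028871

2.89%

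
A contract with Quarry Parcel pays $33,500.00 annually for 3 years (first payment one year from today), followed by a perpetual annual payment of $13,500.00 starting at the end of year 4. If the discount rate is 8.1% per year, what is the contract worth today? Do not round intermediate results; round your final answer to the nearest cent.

PV of 3-year annuity: $33,500.00 × [1 − (1+0.081)^−3] / 0.081 = 86177.20790
Perpetuity value at year 3: $13,500.00 / 0.081 = 166666.66667
PV of perpetuity: 166666.66667 / (1+0.081)^3 = 131938.53811
Total PV = 86177.20790 + 131938.53811 = 218115.74601

$218115.75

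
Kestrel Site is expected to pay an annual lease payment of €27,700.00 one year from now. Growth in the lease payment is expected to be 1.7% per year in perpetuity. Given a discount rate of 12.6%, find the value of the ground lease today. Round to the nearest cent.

Growing perpetuity: P = D₁ / (r − g) = €27,700.0000 / (0.126 − 0.017) = €254,128.44

€254128.44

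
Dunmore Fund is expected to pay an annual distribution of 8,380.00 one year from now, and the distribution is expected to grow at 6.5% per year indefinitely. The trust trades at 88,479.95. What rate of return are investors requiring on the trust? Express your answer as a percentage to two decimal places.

P = D₁/(r − g) ⇒ r = D₁/P + g = 8,380.0000/88,479.95 + 0.065 = 0.094711 + 0.065 = 0.159711

15.97%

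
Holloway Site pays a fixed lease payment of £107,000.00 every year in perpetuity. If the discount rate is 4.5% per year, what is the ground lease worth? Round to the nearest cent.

Level perpetuity: PV = C / r = £107,000.00 / 0.045 = £2,377,777.78

£2377777.78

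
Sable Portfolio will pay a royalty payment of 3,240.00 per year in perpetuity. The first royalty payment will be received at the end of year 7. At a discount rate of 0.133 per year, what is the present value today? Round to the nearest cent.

Value at end of year 6: C / r = 3,240.00 / 0.133 = 24,360.9023
Discount to today: PV = 24,360.9023 / (1 + 0.133)^6 = 24,360.9023 / 2.115336 = 11,516.32

11516.32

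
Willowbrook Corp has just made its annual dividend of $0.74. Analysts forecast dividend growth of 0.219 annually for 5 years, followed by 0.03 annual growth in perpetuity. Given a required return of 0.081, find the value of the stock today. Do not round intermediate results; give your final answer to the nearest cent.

D_1 = 0.90206
D_2 = 1.09961
D_3 = 1.34043
D_4 = 1.63398
D_5 = 1.99182
Terminal value at year 5: TV = D_5×(1+g_2)/(r−g_2) = 2.05158/0.051 = 40.22697
P_0 = D_1/(1+r)^1 + D_2/(1+r)^2 + D_3/(1+r)^3 + D_4/(1+r)^4 + D_5/(1+r)^5 + TV/(1+r)^5
    = 0.83447 + 0.94100 + 1.06112 + 1.19659 + 1.34934 + 27.25140 = 32.63391

$32.63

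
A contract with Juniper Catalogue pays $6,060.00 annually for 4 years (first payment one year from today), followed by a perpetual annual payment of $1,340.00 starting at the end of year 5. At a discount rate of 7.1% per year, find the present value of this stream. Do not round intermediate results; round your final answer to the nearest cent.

PV of 4-year annuity: $6,060.00 × [1 − (1+0.071)^−4] / 0.071 = 20480.24641
Perpetuity value at year 4: $1,340.00 / 0.071 = 18873.23944
PV of perpetuity: 18873.23944 / (1+0.071)^4 = 14344.60409
Total PV = 20480.24641 + 14344.60409 = 34824.85050

$34824.85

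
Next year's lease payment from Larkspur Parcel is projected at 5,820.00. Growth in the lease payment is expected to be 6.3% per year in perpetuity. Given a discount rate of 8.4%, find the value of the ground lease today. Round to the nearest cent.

277142.86

Growing perpetuity: P = D₁ / (r − g) = 5,820.0000 / (0.084 − 0.063) = 277,142.86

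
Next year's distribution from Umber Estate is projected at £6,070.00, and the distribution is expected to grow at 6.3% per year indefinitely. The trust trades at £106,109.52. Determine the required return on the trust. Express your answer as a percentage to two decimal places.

P = D₁/(r − g) ⇒ r = D₁/P + g = £6,070.0000/£106,109.52 + 0.063 = 0.057205 + 0.063 = 0.120205

12.02%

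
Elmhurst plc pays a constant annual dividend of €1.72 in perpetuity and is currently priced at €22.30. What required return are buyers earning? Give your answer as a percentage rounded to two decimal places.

P = C/r ⇒ r = C/P = €1.72/€22.30 = 0.077130

7.71%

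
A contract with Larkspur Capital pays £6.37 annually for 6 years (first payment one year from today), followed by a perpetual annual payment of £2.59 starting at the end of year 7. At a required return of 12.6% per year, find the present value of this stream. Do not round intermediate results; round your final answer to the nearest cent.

PV of 6-year annuity: £6.37 × [1 − (1+0.126)^−6] / 0.126 = 25.75059
Perpetuity value at year 6: £2.59 / 0.126 = 20.55556
PV of perpetuity: 20.55556 / (1+0.126)^6 = 10.08553
Total PV = 25.75059 + 10.08553 = 35.83613

£35.84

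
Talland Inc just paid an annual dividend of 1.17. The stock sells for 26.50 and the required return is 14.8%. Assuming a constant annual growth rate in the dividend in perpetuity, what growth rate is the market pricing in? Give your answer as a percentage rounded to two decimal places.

P = D₀(1+g)/(r−g) ⇒ P(r−g) = D₀(1+g) ⇒ g(P+D₀) = P·r − D₀
g = (P·r − D₀)/(P + D₀) = (26.50×0.148 − 1.17) / (26.50 + 1.17) = 0.099458

9.95%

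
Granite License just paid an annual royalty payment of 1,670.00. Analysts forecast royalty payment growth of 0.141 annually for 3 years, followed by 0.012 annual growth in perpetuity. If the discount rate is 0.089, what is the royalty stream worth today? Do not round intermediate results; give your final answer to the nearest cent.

D_1 = 1905.47000
D_2 = 2174.14127
D_3 = 2480.69519
Terminal value at year 3: TV = D_3×(1+g_2)/(r−g_2) = 2510.46353/0.077 = 32603.42248
P_0 = D_1/(1+r)^1 + D_2/(1+r)^2 + D_3/(1+r)^3 + TV/(1+r)^3
    = 1749.74288 + 1833.29351 + 1920.83369 + 25245.24283 = 30749.11292

30749.11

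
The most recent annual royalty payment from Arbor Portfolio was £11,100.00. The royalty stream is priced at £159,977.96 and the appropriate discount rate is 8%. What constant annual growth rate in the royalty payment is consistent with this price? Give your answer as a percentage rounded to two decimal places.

P = D₀(1+g)/(r−g) ⇒ P(r−g) = D₀(1+g) ⇒ g(P+D₀) = P·r − D₀
g = (P·r − D₀)/(P + D₀) = (£159,977.96×0.08 − £11,100.00) / (£159,977.96 + £11,100.00) = 0.009927

0.99%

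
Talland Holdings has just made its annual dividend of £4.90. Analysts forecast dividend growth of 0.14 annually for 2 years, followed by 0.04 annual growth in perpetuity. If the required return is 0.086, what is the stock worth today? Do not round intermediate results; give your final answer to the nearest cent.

D_1 = 5.58600
D_2 = 6.36804
Terminal value at year 2: TV = D_2×(1+g_2)/(r−g_2) = 6.62276/0.046 = 143.97308
P_0 = D_1/(1+r)^1 + D_2/(1+r)^2 + TV/(1+r)^2
    = 5.14365 + 5.39941 + 122.07357 = 132.61662

£132.62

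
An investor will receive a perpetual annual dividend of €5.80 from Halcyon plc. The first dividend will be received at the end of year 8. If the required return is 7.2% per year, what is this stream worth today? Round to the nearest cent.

€49.51

Value at end of year 7: C / r = €5.80 / 0.072 = €80.5556
Discount to today: PV = €80.5556 / (1 + 0.072)^7 = €80.5556 / 1.626910 = €49.51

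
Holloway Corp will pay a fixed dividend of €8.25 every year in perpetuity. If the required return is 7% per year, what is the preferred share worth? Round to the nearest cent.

Level perpetuity: PV = C / r = €8.25 / 0.07 = €117.86

€117.86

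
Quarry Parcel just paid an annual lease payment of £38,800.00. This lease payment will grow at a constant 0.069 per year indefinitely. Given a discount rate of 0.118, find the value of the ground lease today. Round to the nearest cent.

£846473.47

D₁ = D₀ × (1 + g) = £38,800.00 × 1.069 = £41,477.2000
Growing perpetuity: P = D₁ / (r − g) = £41,477.2000 / (0.118 − 0.069) = £846,473.47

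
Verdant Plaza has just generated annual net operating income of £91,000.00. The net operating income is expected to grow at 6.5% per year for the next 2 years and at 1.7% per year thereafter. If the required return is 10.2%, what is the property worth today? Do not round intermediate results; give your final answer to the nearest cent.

£1189839.33

D_1 = 96915.00000
D_2 = 103214.47500
Terminal value at year 2: TV = D_2×(1+g_2)/(r−g_2) = 104969.12108/0.085 = 1234930.83618
P_0 = D_1/(1+r)^1 + D_2/(1+r)^2 + TV/(1+r)^2
    = 87944.64610 + 84991.87667 + 1016902.80679 = 1189839.32956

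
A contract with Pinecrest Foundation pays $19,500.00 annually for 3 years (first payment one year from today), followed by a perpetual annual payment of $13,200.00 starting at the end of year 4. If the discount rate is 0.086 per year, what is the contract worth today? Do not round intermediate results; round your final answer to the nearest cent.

PV of 3-year annuity: $19,500.00 × [1 − (1+0.086)^−3] / 0.086 = 49714.26146
Perpetuity value at year 3: $13,200.00 / 0.086 = 153488.37209
PV of perpetuity: 153488.37209 / (1+0.086)^3 = 119835.64126
Total PV = 49714.26146 + 119835.64126 = 169549.90272

$169549.90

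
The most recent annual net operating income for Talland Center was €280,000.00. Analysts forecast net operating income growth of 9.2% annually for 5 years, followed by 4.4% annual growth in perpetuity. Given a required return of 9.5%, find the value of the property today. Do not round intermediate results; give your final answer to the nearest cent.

D_1 = 305760.00000
D_2 = 333889.92000
D_3 = 364607.79264
D_4 = 398151.70956
D_5 = 434781.66684
Terminal value at year 5: TV = D_5×(1+g_2)/(r−g_2) = 453912.06018/0.051 = 8900236.47419
P_0 = D_1/(1+r)^1 + D_2/(1+r)^2 + D_3/(1+r)^3 + D_4/(1+r)^4 + D_5/(1+r)^5 + TV/(1+r)^5
    = 279232.87671 + 278467.85513 + 277704.92950 + 276944.09408 + 276185.34314 + 5653676.43596 = 7042211.53452

€7042211.53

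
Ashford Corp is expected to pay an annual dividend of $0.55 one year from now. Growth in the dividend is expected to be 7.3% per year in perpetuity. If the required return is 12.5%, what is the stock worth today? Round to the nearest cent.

$10.58

Growing perpetuity: P = D₁ / (r − g) = $0.5500 / (0.125 − 0.073) = $10.58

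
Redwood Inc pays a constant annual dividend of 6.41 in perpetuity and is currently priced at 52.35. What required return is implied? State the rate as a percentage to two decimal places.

12.24%

P = C/r ⇒ r = C/P = 6.41/52.35 = 0.122445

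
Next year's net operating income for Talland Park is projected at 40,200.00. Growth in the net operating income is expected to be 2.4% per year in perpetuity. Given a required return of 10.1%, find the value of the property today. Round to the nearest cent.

522077.92

Growing perpetuity: P = D₁ / (r − g) = 40,200.0000 / (0.101 − 0.024) = 522,077.92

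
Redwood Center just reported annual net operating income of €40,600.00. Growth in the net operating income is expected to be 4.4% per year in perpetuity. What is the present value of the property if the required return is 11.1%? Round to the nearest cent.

D₁ = D₀ × (1 + g) = €40,600.00 × 1.044 = €42,386.4000
Growing perpetuity: P = D₁ / (r − g) = €42,386.4000 / (0.111 − 0.044) = €632,632.84

€632632.84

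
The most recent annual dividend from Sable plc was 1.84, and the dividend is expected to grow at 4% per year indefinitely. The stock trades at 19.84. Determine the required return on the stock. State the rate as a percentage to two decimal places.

D₁ = 1.84 × 1.04 = 1.9136
P = D₁/(r − g) ⇒ r = D₁/P + g = 1.9136/19.84 + 0.04 = 0.096452 + 0.04 = 0.136452

13.65%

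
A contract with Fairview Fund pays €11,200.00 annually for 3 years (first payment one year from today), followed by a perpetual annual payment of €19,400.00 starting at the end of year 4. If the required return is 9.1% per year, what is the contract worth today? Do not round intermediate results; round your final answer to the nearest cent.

€192467.13

PV of 3-year annuity: €11,200.00 × [1 − (1+0.091)^−3] / 0.091 = 28300.04947
Perpetuity value at year 3: €19,400.00 / 0.091 = 213186.81319
PV of perpetuity: 213186.81319 / (1+0.091)^3 = 164167.08464
Total PV = 28300.04947 + 164167.08464 = 192467.13411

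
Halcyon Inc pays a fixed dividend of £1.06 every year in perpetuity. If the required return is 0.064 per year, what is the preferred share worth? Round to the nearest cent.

£16.56

Level perpetuity: PV = C / r = £1.06 / 0.064 = £16.56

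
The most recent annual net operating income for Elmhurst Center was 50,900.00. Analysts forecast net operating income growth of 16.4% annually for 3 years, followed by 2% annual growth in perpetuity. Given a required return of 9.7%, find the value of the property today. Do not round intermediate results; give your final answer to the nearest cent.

D_1 = 59247.60000
D_2 = 68964.20640
D_3 = 80274.33625
Terminal value at year 3: TV = D_3×(1+g_2)/(r−g_2) = 81879.82297/0.077 = 1063374.32435
P_0 = D_1/(1+r)^1 + D_2/(1+r)^2 + D_3/(1+r)^3 + TV/(1+r)^3
    = 54008.75114 + 57307.37131 + 60807.45689 + 805501.37693 = 977624.95627

977624.96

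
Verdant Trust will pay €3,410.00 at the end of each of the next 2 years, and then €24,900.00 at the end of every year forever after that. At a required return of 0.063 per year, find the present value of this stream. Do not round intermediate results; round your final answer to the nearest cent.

PV of 2-year annuity: €3,410.00 × [1 − (1+0.063)^−2] / 0.063 = 6225.68407
Perpetuity value at year 2: €24,900.00 / 0.063 = 395238.09524
PV of perpetuity: 395238.09524 / (1+0.063)^2 = 349777.82155
Total PV = 6225.68407 + 349777.82155 = 356003.50562

€356003.51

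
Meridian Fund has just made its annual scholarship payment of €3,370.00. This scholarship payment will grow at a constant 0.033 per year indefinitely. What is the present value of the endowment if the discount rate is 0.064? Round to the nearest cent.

€112297.10

D₁ = D₀ × (1 + g) = €3,370.00 × 1.033 = €3,481.2100
Growing perpetuity: P = D₁ / (r − g) = €3,481.2100 / (0.064 − 0.033) = €112,297.10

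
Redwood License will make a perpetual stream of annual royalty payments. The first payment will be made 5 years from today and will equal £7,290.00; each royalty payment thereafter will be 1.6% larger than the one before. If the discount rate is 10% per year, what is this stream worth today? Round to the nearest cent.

Value at end of year 4: C₁ / (r − g) = £7,290.00 / (0.1 − 0.016) = £86,785.7143
Discount to today: PV = £86,785.7143 / (1 + 0.1)^4 = £86,785.7143 / 1.464100 = £59,275.81

£59275.81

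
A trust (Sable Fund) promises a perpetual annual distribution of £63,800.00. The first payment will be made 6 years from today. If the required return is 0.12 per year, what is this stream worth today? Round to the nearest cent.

£301681.94

Value at end of year 5: C / r = £63,800.00 / 0.12 = £531,666.6667
Discount to today: PV = £531,666.6667 / (1 + 0.12)^5 = £531,666.6667 / 1.762342 = £301,681.94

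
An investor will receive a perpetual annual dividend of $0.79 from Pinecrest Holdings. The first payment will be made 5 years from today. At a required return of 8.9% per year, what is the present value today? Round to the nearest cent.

$6.31

Value at end of year 4: C / r = $0.79 / 0.089 = $8.8764
Discount to today: PV = $8.8764 / (1 + 0.089)^4 = $8.8764 / 1.406409 = $6.31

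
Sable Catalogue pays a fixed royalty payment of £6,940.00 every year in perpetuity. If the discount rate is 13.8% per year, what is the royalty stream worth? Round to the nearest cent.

£50289.86

Level perpetuity: PV = C / r = £6,940.00 / 0.138 = £50,289.86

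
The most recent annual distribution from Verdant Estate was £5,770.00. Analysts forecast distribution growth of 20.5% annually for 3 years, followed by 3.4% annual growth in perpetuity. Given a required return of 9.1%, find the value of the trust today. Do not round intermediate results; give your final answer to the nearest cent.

£162215.06

D_1 = 6952.85000
D_2 = 8378.18425
D_3 = 10095.71202
Terminal value at year 3: TV = D_3×(1+g_2)/(r−g_2) = 10438.96623/0.057 = 183139.75842
P_0 = D_1/(1+r)^1 + D_2/(1+r)^2 + D_3/(1+r)^3 + TV/(1+r)^3
    = 6372.91476 + 7038.82886 + 7774.32518 + 141028.98661 = 162215.05540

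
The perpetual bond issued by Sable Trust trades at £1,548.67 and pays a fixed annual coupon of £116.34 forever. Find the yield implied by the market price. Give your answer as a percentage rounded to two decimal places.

P = C/r ⇒ r = C/P = £116.34/£1,548.67 = 0.075123

7.51%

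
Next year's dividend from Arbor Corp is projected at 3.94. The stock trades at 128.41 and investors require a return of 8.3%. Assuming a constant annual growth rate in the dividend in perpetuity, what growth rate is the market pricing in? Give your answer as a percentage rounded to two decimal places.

5.23%

P = D₁/(r−g) ⇒ g = r − D₁/P = 0.083 − 3.94/128.41 = 0.052317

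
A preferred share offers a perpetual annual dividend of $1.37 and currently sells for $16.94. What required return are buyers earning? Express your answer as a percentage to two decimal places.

8.09%

P = C/r ⇒ r = C/P = $1.37/$16.94 = 0.080874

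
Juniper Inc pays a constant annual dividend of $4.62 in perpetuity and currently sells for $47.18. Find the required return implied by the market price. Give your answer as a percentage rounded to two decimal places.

P = C/r ⇒ r = C/P = $4.62/$47.18 = 0.097923

9.79%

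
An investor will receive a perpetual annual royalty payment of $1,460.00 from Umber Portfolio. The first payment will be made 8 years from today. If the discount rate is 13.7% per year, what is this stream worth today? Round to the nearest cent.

$4338.19

Value at end of year 7: C / r = $1,460.00 / 0.137 = $10,656.9343
Discount to today: PV = $10,656.9343 / (1 + 0.137)^7 = $10,656.9343 / 2.456537 = $4,338.19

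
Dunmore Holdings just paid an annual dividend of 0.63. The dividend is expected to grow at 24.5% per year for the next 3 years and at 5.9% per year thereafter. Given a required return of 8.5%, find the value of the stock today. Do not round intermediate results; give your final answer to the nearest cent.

D_1 = 0.78435
D_2 = 0.97652
D_3 = 1.21576
Terminal value at year 3: TV = D_3×(1+g_2)/(r−g_2) = 1.28749/0.026 = 49.51893
P_0 = D_1/(1+r)^1 + D_2/(1+r)^2 + D_3/(1+r)^3 + TV/(1+r)^3
    = 0.72290 + 0.82951 + 0.95183 + 38.76877 = 41.27301

41.27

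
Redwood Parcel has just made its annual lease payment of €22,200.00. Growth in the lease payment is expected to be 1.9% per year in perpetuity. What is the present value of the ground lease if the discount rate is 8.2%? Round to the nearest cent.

D₁ = D₀ × (1 + g) = €22,200.00 × 1.019 = €22,621.8000
Growing perpetuity: P = D₁ / (r − g) = €22,621.8000 / (0.082 − 0.019) = €359,076.19

€359076.19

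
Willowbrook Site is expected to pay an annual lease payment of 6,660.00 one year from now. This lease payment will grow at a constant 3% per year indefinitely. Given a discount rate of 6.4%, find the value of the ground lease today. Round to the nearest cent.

Growing perpetuity: P = D₁ / (r − g) = 6,660.0000 / (0.064 − 0.03) = 195,882.35

195882.35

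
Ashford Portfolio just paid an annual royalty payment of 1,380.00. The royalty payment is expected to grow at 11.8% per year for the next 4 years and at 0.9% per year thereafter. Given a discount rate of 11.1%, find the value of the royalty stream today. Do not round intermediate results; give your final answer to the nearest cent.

D_1 = 1542.84000
D_2 = 1724.89512
D_3 = 1928.43274
D_4 = 2155.98781
Terminal value at year 4: TV = D_4×(1+g_2)/(r−g_2) = 2175.39170/0.102 = 21327.36959
P_0 = D_1/(1+r)^1 + D_2/(1+r)^2 + D_3/(1+r)^3 + D_4/(1+r)^4 + TV/(1+r)^4
    = 1388.69487 + 1397.44452 + 1406.24930 + 1415.10956 + 13998.48574 = 19605.98400

19605.98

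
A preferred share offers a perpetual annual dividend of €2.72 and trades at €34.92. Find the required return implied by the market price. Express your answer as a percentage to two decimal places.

P = C/r ⇒ r = C/P = €2.72/€34.92 = 0.077892

7.79%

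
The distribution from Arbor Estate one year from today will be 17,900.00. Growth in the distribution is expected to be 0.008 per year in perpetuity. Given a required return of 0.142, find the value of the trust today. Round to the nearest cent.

Growing perpetuity: P = D₁ / (r − g) = 17,900.0000 / (0.142 − 0.008) = 133,582.09

133582.09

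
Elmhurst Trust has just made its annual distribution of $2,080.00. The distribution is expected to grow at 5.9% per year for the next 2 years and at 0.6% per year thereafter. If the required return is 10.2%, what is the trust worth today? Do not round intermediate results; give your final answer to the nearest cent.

D_1 = 2202.72000
D_2 = 2332.68048
Terminal value at year 2: TV = D_2×(1+g_2)/(r−g_2) = 2346.67656/0.096 = 24444.54753
P_0 = D_1/(1+r)^1 + D_2/(1+r)^2 + TV/(1+r)^2
    = 1998.83848 + 1920.84387 + 20128.84306 = 24048.52541

$24048.53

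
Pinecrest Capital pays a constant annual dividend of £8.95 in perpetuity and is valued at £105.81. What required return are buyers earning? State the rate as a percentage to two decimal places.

P = C/r ⇒ r = C/P = £8.95/£105.81 = 0.084586

8.46%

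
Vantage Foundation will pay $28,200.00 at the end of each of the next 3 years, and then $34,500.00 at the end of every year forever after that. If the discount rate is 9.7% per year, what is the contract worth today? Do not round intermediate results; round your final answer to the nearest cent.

$339919.82

PV of 3-year annuity: $28,200.00 × [1 − (1+0.097)^−3] / 0.097 = 70501.27778
Perpetuity value at year 3: $34,500.00 / 0.097 = 355670.10309
PV of perpetuity: 355670.10309 / (1+0.097)^3 = 269418.53985
Total PV = 70501.27778 + 269418.53985 = 339919.81763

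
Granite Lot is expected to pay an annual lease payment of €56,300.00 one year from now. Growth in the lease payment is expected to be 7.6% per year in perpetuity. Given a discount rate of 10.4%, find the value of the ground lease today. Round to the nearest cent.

€2010714.29

Growing perpetuity: P = D₁ / (r − g) = €56,300.0000 / (0.104 − 0.076) = €2,010,714.29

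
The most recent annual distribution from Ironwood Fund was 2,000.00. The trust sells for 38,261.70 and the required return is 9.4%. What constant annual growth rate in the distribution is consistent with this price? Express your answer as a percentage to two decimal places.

3.97%

P = D₀(1+g)/(r−g) ⇒ P(r−g) = D₀(1+g) ⇒ g(P+D₀) = P·r − D₀
g = (P·r − D₀)/(P + D₀) = (38,261.70×0.094 − 2,000.00) / (38,261.70 + 2,000.00) = 0.039656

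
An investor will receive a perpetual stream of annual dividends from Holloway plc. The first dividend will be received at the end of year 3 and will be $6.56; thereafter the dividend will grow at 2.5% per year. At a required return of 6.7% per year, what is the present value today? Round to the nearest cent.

Value at end of year 2: C₁ / (r − g) = $6.56 / (0.067 − 0.025) = $156.1905
Discount to today: PV = $156.1905 / (1 + 0.067)^2 = $156.1905 / 1.138489 = $137.19

$137.19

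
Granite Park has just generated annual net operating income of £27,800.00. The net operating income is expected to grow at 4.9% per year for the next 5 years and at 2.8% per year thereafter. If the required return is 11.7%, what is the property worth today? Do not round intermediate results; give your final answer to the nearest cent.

D_1 = 29162.20000
D_2 = 30591.14780
D_3 = 32090.11404
D_4 = 33662.52963
D_5 = 35311.99358
Terminal value at year 5: TV = D_5×(1+g_2)/(r−g_2) = 36300.72940/0.089 = 407873.36407
P_0 = D_1/(1+r)^1 + D_2/(1+r)^2 + D_3/(1+r)^3 + D_4/(1+r)^4 + D_5/(1+r)^5 + TV/(1+r)^5
    = 26107.60967 + 24518.24758 + 23025.64164 + 21623.90159 + 20307.49576 + 234562.98478 = 350145.88101

£350145.88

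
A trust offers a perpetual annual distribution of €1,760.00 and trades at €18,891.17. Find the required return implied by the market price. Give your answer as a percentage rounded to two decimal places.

9.32%

P = C/r ⇒ r = C/P = €1,760.00/€18,891.17 = 0.093165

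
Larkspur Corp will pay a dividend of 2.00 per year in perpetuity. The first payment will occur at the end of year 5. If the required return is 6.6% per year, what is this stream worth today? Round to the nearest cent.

Value at end of year 4: C / r = 2.00 / 0.066 = 30.3030
Discount to today: PV = 30.3030 / (1 + 0.066)^4 = 30.3030 / 1.291305 = 23.47

23.47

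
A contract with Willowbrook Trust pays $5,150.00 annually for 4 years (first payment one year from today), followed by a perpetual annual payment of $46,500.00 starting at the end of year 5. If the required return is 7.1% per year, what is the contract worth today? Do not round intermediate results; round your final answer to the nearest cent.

PV of 4-year annuity: $5,150.00 × [1 − (1+0.071)^−4] / 0.071 = 17404.82987
Perpetuity value at year 4: $46,500.00 / 0.071 = 654929.57746
PV of perpetuity: 654929.57746 / (1+0.071)^4 = 497779.17186
Total PV = 17404.82987 + 497779.17186 = 515184.00172

$515184.00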